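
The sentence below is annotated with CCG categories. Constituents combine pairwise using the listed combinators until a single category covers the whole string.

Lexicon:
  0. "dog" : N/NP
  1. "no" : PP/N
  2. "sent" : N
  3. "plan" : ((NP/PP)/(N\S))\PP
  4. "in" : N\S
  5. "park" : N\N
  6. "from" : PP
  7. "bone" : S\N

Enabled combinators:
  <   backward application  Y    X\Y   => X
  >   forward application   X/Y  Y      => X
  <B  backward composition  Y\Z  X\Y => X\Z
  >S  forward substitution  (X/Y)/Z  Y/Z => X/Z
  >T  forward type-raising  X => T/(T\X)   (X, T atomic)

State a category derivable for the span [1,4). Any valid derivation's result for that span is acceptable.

(NP/PP)/(N\S)

[0,8] S   <
  [0,7] N   >
    [0,1] "dog" : N/NP
    [1,7] NP   >
      [1,6] NP/PP   >
        [1,4] (NP/PP)/(N\S)   <
          [1,3] PP   >
            [1,2] "no" : PP/N
            [2,3] "sent" : N
          [3,4] "plan" : ((NP/PP)/(N\S))\PP
        [4,6] N\S   <B
          [4,5] "in" : N\S
          [5,6] "park" : N\N
      [6,7] "from" : PP
  [7,8] "bone" : S\N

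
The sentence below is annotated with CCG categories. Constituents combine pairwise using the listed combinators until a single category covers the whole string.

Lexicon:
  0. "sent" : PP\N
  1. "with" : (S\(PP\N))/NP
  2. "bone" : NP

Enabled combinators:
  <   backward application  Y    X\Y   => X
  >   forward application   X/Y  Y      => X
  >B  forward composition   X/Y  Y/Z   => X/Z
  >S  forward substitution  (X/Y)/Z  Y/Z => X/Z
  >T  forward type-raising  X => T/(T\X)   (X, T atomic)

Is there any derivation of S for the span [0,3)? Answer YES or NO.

YES

[0,3] S   <
  [0,1] "sent" : PP\N
  [1,3] S\(PP\N)   >
    [1,2] "with" : (S\(PP\N))/NP
    [2,3] "bone" : NP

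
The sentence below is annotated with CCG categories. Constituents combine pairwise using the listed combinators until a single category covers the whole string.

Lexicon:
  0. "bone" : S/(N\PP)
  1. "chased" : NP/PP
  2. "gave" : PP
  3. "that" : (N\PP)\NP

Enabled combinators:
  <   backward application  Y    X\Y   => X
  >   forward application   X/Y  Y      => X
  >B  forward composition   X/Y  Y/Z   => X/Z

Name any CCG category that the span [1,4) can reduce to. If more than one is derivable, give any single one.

[0,4] S   >
  [0,1] "bone" : S/(N\PP)
  [1,4] N\PP   <
    [1,3] NP   >
      [1,2] "chased" : NP/PP
      [2,3] "gave" : PP
    [3,4] "that" : (N\PP)\NP

N\PP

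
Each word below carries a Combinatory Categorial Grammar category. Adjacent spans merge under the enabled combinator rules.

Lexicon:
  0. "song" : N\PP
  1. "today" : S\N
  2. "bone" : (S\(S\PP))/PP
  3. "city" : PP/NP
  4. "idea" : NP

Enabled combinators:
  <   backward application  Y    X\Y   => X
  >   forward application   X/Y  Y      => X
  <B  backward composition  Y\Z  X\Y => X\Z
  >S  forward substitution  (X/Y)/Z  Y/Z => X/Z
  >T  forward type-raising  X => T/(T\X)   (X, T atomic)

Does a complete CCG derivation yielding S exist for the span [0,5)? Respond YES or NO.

[0,5] S   <
  [0,2] S\PP   <B
    [0,1] "song" : N\PP
    [1,2] "today" : S\N
  [2,5] S\(S\PP)   >
    [2,3] "bone" : (S\(S\PP))/PP
    [3,5] PP   >
      [3,4] "city" : PP/NP
      [4,5] "idea" : NP

YES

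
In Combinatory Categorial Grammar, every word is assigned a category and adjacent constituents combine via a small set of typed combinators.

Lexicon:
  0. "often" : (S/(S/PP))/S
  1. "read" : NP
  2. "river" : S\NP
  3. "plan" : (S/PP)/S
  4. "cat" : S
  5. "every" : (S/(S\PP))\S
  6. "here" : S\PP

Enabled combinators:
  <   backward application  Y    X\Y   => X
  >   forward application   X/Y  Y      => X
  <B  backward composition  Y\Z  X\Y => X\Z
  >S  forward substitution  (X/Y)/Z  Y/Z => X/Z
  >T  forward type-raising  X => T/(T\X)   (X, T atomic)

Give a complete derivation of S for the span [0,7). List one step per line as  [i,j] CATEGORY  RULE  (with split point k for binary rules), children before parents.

[0,1] (S/(S/PP))/S  lex  "often"
[1,2] NP  lex  "read"
[1,2] S/(S\NP)  >T
[2,3] S\NP  lex  "river"
[1,3] S  >  k=2
[0,3] S/(S/PP)  >  k=1
[3,4] (S/PP)/S  lex  "plan"
[4,5] S  lex  "cat"
[3,5] S/PP  >  k=4
[0,5] S  >  k=3
[5,6] (S/(S\PP))\S  lex  "every"
[0,6] S/(S\PP)  <  k=5
[6,7] S\PP  lex  "here"
[0,7] S  >  k=6

[0,7] S   >
  [0,6] S/(S\PP)   <
    [0,5] S   >
      [0,3] S/(S/PP)   >
        [0,1] "often" : (S/(S/PP))/S
        [1,3] S   >
          [1,2] S/(S\NP)   >T
            [1,2] "read" : NP
          [2,3] "river" : S\NP
      [3,5] S/PP   >
        [3,4] "plan" : (S/PP)/S
        [4,5] "cat" : S
    [5,6] "every" : (S/(S\PP))\S
  [6,7] "here" : S\PP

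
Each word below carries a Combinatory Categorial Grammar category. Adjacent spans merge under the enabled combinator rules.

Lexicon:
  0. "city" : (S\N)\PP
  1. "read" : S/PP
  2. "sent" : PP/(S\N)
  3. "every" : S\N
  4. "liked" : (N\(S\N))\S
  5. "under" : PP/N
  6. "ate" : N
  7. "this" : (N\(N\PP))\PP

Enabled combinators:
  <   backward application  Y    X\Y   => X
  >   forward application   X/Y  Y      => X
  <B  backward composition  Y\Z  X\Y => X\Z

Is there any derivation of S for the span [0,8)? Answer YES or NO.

NO

(S\N)\PP S/PP PP/(S\N) S\N (N\(S\N))\S PP/N N (N\(N\PP))\PP
CKY chart[0,8] = {N}; S ∉ chart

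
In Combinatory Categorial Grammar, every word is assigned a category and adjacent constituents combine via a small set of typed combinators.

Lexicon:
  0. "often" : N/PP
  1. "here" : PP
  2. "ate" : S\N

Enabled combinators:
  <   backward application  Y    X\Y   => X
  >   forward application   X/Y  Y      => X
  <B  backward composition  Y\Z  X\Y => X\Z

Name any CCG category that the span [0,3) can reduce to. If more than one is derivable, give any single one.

S

[0,3] S   <
  [0,2] N   >
    [0,1] "often" : N/PP
    [1,2] "here" : PP
  [2,3] "ate" : S\N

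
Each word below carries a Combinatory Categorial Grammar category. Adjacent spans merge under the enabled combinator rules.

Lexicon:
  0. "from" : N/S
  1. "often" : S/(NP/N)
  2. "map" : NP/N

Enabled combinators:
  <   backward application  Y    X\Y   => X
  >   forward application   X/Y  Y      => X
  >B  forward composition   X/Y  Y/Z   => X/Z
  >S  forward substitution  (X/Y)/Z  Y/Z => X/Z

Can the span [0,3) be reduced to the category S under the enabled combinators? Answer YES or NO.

NO

N/S S/(NP/N) NP/N
CKY chart[0,3] = {N}; S ∉ chart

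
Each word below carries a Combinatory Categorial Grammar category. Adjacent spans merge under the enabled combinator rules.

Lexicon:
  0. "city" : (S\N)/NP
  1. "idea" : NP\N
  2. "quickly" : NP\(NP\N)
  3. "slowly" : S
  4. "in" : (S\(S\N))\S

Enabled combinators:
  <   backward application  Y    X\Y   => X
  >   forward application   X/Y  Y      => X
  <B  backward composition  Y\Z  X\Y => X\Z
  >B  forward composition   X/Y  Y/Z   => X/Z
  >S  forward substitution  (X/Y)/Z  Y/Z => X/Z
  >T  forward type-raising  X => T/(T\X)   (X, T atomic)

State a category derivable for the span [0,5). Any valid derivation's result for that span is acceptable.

S

[0,5] S   <
  [0,3] S\N   >
    [0,1] "city" : (S\N)/NP
    [1,3] NP   <
      [1,2] "idea" : NP\N
      [2,3] "quickly" : NP\(NP\N)
  [3,5] S\(S\N)   <
    [3,4] "slowly" : S
    [4,5] "in" : (S\(S\N))\S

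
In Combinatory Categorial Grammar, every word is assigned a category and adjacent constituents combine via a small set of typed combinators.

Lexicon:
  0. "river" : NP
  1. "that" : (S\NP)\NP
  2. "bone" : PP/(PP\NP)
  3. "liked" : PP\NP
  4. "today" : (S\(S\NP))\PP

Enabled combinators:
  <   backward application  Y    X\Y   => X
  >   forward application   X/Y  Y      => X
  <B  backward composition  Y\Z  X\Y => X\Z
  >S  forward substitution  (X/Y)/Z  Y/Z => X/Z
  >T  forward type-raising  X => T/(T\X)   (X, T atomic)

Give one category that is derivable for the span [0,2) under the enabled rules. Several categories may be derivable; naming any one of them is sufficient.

S\NP

[0,5] S   <
  [0,2] S\NP   <
    [0,1] "river" : NP
    [1,2] "that" : (S\NP)\NP
  [2,5] S\(S\NP)   <
    [2,4] PP   >
      [2,3] "bone" : PP/(PP\NP)
      [3,4] "liked" : PP\NP
    [4,5] "today" : (S\(S\NP))\PP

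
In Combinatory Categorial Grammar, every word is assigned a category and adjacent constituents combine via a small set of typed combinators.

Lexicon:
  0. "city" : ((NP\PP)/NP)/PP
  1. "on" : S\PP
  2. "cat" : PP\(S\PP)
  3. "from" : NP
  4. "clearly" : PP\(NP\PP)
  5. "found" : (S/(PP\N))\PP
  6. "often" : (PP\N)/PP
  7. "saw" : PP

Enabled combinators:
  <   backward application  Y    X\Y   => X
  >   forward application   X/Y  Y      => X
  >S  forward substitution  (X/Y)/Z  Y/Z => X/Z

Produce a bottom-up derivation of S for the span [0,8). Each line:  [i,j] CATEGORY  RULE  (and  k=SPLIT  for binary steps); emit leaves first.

[0,1] ((NP\PP)/NP)/PP  lex  "city"
[1,2] S\PP  lex  "on"
[2,3] PP\(S\PP)  lex  "cat"
[1,3] PP  <  k=2
[0,3] (NP\PP)/NP  >  k=1
[3,4] NP  lex  "from"
[0,4] NP\PP  >  k=3
[4,5] PP\(NP\PP)  lex  "clearly"
[0,5] PP  <  k=4
[5,6] (S/(PP\N))\PP  lex  "found"
[0,6] S/(PP\N)  <  k=5
[6,7] (PP\N)/PP  lex  "often"
[7,8] PP  lex  "saw"
[6,8] PP\N  >  k=7
[0,8] S  >  k=6

[0,8] S   >
  [0,6] S/(PP\N)   <
    [0,5] PP   <
      [0,4] NP\PP   >
        [0,3] (NP\PP)/NP   >
          [0,1] "city" : ((NP\PP)/NP)/PP
          [1,3] PP   <
            [1,2] "on" : S\PP
            [2,3] "cat" : PP\(S\PP)
        [3,4] "from" : NP
      [4,5] "clearly" : PP\(NP\PP)
    [5,6] "found" : (S/(PP\N))\PP
  [6,8] PP\N   >
    [6,7] "often" : (PP\N)/PP
    [7,8] "saw" : PP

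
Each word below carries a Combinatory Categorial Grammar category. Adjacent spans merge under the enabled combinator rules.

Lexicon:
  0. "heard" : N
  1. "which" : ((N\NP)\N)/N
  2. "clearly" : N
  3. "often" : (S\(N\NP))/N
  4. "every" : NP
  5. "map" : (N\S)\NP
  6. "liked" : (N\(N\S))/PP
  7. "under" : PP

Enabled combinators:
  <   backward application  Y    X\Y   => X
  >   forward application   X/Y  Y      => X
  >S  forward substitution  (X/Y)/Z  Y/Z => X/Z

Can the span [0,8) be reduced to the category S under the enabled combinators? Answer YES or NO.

YES

[0,8] S   <
  [0,3] N\NP   <
    [0,1] "heard" : N
    [1,3] (N\NP)\N   >
      [1,2] "which" : ((N\NP)\N)/N
      [2,3] "clearly" : N
  [3,8] S\(N\NP)   >
    [3,4] "often" : (S\(N\NP))/N
    [4,8] N   <
      [4,6] N\S   <
        [4,5] "every" : NP
        [5,6] "map" : (N\S)\NP
      [6,8] N\(N\S)   >
        [6,7] "liked" : (N\(N\S))/PP
        [7,8] "under" : PP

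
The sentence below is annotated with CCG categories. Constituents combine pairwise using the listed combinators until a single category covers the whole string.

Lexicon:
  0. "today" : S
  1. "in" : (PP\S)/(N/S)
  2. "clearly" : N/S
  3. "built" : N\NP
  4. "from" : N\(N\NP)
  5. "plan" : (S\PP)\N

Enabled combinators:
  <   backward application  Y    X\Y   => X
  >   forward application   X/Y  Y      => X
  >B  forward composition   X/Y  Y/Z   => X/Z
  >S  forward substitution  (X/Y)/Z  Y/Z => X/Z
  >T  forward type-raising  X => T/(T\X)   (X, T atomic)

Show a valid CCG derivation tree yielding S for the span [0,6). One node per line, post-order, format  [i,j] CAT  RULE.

[0,6] S   <
  [0,3] PP   <
    [0,1] "today" : S
    [1,3] PP\S   >
      [1,2] "in" : (PP\S)/(N/S)
      [2,3] "clearly" : N/S
  [3,6] S\PP   <
    [3,5] N   <
      [3,4] "built" : N\NP
      [4,5] "from" : N\(N\NP)
    [5,6] "plan" : (S\PP)\N

[0,1] S  lex  "today"
[1,2] (PP\S)/(N/S)  lex  "in"
[2,3] N/S  lex  "clearly"
[1,3] PP\S  >  k=2
[0,3] PP  <  k=1
[3,4] N\NP  lex  "built"
[4,5] N\(N\NP)  lex  "from"
[3,5] N  <  k=4
[5,6] (S\PP)\N  lex  "plan"
[3,6] S\PP  <  k=5
[0,6] S  <  k=3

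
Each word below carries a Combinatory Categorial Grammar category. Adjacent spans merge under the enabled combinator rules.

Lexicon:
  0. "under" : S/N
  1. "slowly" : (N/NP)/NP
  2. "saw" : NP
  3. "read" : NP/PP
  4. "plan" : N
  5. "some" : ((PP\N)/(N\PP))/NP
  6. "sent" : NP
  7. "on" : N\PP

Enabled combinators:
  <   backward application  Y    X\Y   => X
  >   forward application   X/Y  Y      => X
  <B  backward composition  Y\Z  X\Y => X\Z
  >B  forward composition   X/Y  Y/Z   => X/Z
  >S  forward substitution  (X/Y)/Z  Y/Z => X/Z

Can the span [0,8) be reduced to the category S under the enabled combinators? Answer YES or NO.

YES

[0,8] S   >
  [0,1] "under" : S/N
  [1,8] N   >
    [1,3] N/NP   >
      [1,2] "slowly" : (N/NP)/NP
      [2,3] "saw" : NP
    [3,8] NP   >
      [3,4] "read" : NP/PP
      [4,8] PP   <
        [4,5] "plan" : N
        [5,8] PP\N   >
          [5,7] (PP\N)/(N\PP)   >
            [5,6] "some" : ((PP\N)/(N\PP))/NP
            [6,7] "sent" : NP
          [7,8] "on" : N\PP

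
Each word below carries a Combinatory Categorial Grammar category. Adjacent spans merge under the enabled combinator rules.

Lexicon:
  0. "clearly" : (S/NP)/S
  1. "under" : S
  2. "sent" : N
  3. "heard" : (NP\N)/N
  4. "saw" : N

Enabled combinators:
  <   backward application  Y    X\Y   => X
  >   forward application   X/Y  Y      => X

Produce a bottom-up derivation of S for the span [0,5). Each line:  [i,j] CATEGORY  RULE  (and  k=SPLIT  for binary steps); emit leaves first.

[0,5] S   >
  [0,2] S/NP   >
    [0,1] "clearly" : (S/NP)/S
    [1,2] "under" : S
  [2,5] NP   <
    [2,3] "sent" : N
    [3,5] NP\N   >
      [3,4] "heard" : (NP\N)/N
      [4,5] "saw" : N

[0,1] (S/NP)/S  lex  "clearly"
[1,2] S  lex  "under"
[0,2] S/NP  >  k=1
[2,3] N  lex  "sent"
[3,4] (NP\N)/N  lex  "heard"
[4,5] N  lex  "saw"
[3,5] NP\N  >  k=4
[2,5] NP  <  k=3
[0,5] S  >  k=2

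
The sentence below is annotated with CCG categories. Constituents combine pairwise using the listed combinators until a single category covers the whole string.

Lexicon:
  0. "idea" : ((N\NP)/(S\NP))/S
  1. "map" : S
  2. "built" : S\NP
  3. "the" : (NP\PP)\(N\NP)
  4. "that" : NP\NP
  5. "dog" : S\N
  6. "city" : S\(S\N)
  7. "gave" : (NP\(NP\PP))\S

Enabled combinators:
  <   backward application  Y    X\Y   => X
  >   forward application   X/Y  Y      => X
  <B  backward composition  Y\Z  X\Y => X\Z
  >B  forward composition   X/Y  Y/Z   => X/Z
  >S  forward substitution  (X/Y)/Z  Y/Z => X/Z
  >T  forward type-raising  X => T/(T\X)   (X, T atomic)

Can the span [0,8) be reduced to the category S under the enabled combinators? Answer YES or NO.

((N\NP)/(S\NP))/S S S\NP (NP\PP)\(N\NP) NP\NP S\N S\(S\N) (NP\(NP\PP))\S
CKY chart[0,8] = {N/(N\NP), NP, NP/(NP\NP), PP/(PP\NP), S/(S\NP)}; S ∉ chart

NO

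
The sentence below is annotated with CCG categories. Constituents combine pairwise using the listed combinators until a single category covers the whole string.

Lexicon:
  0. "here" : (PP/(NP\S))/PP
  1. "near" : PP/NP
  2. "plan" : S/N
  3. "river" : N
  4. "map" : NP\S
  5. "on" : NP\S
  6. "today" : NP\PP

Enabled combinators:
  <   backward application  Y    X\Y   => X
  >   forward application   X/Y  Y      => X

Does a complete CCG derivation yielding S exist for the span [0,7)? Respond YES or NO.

NO

(PP/(NP\S))/PP PP/NP S/N N NP\S NP\S NP\PP
CKY chart[0,7] = {NP}; S ∉ chart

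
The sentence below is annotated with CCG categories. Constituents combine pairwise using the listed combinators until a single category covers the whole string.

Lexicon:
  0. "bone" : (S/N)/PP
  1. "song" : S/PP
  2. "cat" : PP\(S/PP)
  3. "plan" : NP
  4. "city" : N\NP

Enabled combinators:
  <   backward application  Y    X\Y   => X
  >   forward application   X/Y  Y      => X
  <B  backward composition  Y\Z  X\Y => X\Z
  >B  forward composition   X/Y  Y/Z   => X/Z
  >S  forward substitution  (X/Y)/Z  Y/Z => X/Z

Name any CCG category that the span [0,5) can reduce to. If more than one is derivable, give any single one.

S

[0,5] S   >
  [0,3] S/N   >
    [0,1] "bone" : (S/N)/PP
    [1,3] PP   <
      [1,2] "song" : S/PP
      [2,3] "cat" : PP\(S/PP)
  [3,5] N   <
    [3,4] "plan" : NP
    [4,5] "city" : N\NP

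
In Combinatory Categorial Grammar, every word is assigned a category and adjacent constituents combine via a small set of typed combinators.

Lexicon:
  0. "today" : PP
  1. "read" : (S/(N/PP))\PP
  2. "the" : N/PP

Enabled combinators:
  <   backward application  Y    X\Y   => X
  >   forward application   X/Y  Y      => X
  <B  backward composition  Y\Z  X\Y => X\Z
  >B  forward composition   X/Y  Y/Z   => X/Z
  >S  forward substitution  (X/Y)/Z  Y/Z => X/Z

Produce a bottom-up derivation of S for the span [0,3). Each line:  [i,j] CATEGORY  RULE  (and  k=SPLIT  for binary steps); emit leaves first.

[0,1] PP  lex  "today"
[1,2] (S/(N/PP))\PP  lex  "read"
[0,2] S/(N/PP)  <  k=1
[2,3] N/PP  lex  "the"
[0,3] S  >  k=2

[0,3] S   >
  [0,2] S/(N/PP)   <
    [0,1] "today" : PP
    [1,2] "read" : (S/(N/PP))\PP
  [2,3] "the" : N/PP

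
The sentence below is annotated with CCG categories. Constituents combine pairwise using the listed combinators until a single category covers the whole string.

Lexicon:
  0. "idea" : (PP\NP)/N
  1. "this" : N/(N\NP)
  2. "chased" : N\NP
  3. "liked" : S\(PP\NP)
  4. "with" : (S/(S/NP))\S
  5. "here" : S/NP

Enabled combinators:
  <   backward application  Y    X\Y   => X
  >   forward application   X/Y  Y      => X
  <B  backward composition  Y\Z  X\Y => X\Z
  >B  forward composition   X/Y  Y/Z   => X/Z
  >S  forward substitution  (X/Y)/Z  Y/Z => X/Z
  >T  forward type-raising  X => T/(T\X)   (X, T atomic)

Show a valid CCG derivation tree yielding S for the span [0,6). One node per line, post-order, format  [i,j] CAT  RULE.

[0,6] S   >
  [0,5] S/(S/NP)   <
    [0,4] S   <
      [0,3] PP\NP   >
        [0,1] "idea" : (PP\NP)/N
        [1,3] N   >
          [1,2] "this" : N/(N\NP)
          [2,3] "chased" : N\NP
      [3,4] "liked" : S\(PP\NP)
    [4,5] "with" : (S/(S/NP))\S
  [5,6] "here" : S/NP

[0,1] (PP\NP)/N  lex  "idea"
[1,2] N/(N\NP)  lex  "this"
[2,3] N\NP  lex  "chased"
[1,3] N  >  k=2
[0,3] PP\NP  >  k=1
[3,4] S\(PP\NP)  lex  "liked"
[0,4] S  <  k=3
[4,5] (S/(S/NP))\S  lex  "with"
[0,5] S/(S/NP)  <  k=4
[5,6] S/NP  lex  "here"
[0,6] S  >  k=5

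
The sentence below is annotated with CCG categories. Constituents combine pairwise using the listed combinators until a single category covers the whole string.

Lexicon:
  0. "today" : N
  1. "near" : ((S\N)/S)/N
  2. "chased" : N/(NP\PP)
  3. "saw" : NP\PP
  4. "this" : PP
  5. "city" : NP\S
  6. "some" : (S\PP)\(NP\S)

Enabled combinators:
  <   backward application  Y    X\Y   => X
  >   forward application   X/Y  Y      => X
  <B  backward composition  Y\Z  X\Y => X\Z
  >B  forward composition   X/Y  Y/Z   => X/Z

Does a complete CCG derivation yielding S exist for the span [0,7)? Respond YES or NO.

[0,7] S   <
  [0,1] "today" : N
  [1,7] S\N   >
    [1,4] (S\N)/S   >
      [1,2] "near" : ((S\N)/S)/N
      [2,4] N   >
        [2,3] "chased" : N/(NP\PP)
        [3,4] "saw" : NP\PP
    [4,7] S   <
      [4,5] "this" : PP
      [5,7] S\PP   <
        [5,6] "city" : NP\S
        [6,7] "some" : (S\PP)\(NP\S)

YES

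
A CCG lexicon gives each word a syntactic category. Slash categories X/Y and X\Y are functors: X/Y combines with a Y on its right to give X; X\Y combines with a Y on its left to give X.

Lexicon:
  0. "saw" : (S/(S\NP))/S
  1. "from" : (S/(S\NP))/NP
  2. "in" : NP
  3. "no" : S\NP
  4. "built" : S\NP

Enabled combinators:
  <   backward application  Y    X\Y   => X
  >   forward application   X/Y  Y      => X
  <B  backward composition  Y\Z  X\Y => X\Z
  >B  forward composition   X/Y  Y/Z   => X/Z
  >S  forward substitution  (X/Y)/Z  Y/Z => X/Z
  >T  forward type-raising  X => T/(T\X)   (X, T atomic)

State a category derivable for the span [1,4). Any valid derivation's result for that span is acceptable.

[0,5] S   >
  [0,4] S/(S\NP)   >
    [0,1] "saw" : (S/(S\NP))/S
    [1,4] S   >
      [1,3] S/(S\NP)   >
        [1,2] "from" : (S/(S\NP))/NP
        [2,3] "in" : NP
      [3,4] "no" : S\NP
  [4,5] "built" : S\NP

S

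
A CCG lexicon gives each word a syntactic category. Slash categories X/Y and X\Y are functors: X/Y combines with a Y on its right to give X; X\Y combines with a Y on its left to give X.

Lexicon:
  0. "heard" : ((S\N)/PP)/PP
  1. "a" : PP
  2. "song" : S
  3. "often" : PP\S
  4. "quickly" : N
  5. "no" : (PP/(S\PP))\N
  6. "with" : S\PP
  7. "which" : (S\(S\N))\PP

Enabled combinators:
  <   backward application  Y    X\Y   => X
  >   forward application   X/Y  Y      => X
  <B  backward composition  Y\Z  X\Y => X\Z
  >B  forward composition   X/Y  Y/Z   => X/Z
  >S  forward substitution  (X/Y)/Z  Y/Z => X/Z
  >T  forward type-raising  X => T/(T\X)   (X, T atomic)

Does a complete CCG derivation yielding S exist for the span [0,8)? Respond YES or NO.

[0,8] S   <
  [0,4] S\N   >
    [0,2] (S\N)/PP   >
      [0,1] "heard" : ((S\N)/PP)/PP
      [1,2] "a" : PP
    [2,4] PP   <
      [2,3] "song" : S
      [3,4] "often" : PP\S
  [4,8] S\(S\N)   <
    [4,7] PP   >
      [4,6] PP/(S\PP)   <
        [4,5] "quickly" : N
        [5,6] "no" : (PP/(S\PP))\N
      [6,7] "with" : S\PP
    [7,8] "which" : (S\(S\N))\PP

YES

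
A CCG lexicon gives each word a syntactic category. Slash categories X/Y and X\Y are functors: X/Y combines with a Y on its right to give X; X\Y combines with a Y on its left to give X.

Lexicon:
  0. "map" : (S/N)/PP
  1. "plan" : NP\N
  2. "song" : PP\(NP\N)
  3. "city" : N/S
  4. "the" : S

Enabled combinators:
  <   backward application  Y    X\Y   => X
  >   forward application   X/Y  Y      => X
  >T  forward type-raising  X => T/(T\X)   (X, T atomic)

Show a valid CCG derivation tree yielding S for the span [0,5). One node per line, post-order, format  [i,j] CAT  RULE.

[0,5] S   >
  [0,3] S/N   >
    [0,1] "map" : (S/N)/PP
    [1,3] PP   <
      [1,2] "plan" : NP\N
      [2,3] "song" : PP\(NP\N)
  [3,5] N   >
    [3,4] "city" : N/S
    [4,5] "the" : S

[0,1] (S/N)/PP  lex  "map"
[1,2] NP\N  lex  "plan"
[2,3] PP\(NP\N)  lex  "song"
[1,3] PP  <  k=2
[0,3] S/N  >  k=1
[3,4] N/S  lex  "city"
[4,5] S  lex  "the"
[3,5] N  >  k=4
[0,5] S  >  k=3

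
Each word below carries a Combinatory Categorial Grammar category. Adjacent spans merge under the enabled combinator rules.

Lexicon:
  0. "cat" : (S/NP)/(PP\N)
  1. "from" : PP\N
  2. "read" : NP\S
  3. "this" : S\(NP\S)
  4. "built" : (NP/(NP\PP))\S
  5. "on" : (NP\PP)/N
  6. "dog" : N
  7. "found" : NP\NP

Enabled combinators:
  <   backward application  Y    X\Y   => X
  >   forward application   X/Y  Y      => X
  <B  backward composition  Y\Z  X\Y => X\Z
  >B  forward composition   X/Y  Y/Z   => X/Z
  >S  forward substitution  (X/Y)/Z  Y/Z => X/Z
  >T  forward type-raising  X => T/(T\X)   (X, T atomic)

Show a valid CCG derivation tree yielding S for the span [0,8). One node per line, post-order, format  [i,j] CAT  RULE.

[0,8] S   >
  [0,2] S/NP   >
    [0,1] "cat" : (S/NP)/(PP\N)
    [1,2] "from" : PP\N
  [2,8] NP   >
    [2,5] NP/(NP\PP)   <
      [2,4] S   <
        [2,3] "read" : NP\S
        [3,4] "this" : S\(NP\S)
      [4,5] "built" : (NP/(NP\PP))\S
    [5,8] NP\PP   <B
      [5,7] NP\PP   >
        [5,6] "on" : (NP\PP)/N
        [6,7] "dog" : N
      [7,8] "found" : NP\NP

[0,1] (S/NP)/(PP\N)  lex  "cat"
[1,2] PP\N  lex  "from"
[0,2] S/NP  >  k=1
[2,3] NP\S  lex  "read"
[3,4] S\(NP\S)  lex  "this"
[2,4] S  <  k=3
[4,5] (NP/(NP\PP))\S  lex  "built"
[2,5] NP/(NP\PP)  <  k=4
[5,6] (NP\PP)/N  lex  "on"
[6,7] N  lex  "dog"
[5,7] NP\PP  >  k=6
[7,8] NP\NP  lex  "found"
[5,8] NP\PP  <B  k=7
[2,8] NP  >  k=5
[0,8] S  >  k=2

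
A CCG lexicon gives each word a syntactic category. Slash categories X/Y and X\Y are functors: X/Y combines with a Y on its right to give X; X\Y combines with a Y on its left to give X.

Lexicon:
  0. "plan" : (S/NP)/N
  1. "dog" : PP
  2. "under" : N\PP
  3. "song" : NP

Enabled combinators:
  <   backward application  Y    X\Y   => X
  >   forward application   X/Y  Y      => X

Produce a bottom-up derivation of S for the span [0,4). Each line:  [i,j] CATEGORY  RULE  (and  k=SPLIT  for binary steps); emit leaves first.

[0,4] S   >
  [0,3] S/NP   >
    [0,1] "plan" : (S/NP)/N
    [1,3] N   <
      [1,2] "dog" : PP
      [2,3] "under" : N\PP
  [3,4] "song" : NP

[0,1] (S/NP)/N  lex  "plan"
[1,2] PP  lex  "dog"
[2,3] N\PP  lex  "under"
[1,3] N  <  k=2
[0,3] S/NP  >  k=1
[3,4] NP  lex  "song"
[0,4] S  >  k=3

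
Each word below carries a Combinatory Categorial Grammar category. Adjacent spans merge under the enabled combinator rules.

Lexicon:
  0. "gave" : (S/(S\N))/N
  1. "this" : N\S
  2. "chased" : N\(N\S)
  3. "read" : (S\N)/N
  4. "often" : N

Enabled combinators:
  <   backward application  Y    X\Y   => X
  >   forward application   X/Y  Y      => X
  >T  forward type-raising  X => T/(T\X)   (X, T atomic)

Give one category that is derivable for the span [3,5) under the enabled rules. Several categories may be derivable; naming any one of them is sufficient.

S\N

[0,5] S   >
  [0,3] S/(S\N)   >
    [0,1] "gave" : (S/(S\N))/N
    [1,3] N   <
      [1,2] "this" : N\S
      [2,3] "chased" : N\(N\S)
  [3,5] S\N   >
    [3,4] "read" : (S\N)/N
    [4,5] "often" : N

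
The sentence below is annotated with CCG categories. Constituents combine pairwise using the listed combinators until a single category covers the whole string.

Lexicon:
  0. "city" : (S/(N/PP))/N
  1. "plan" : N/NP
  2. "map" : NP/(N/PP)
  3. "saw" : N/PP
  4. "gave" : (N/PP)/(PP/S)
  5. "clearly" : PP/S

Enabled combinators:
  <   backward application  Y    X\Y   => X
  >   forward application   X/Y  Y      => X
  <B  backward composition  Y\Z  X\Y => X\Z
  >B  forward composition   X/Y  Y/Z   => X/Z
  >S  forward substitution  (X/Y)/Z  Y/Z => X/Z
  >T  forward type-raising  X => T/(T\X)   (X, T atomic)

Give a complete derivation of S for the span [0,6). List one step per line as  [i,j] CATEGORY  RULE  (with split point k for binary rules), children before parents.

[0,6] S   >
  [0,4] S/(N/PP)   >
    [0,1] "city" : (S/(N/PP))/N
    [1,4] N   >
      [1,2] "plan" : N/NP
      [2,4] NP   >
        [2,3] "map" : NP/(N/PP)
        [3,4] "saw" : N/PP
  [4,6] N/PP   >
    [4,5] "gave" : (N/PP)/(PP/S)
    [5,6] "clearly" : PP/S

[0,1] (S/(N/PP))/N  lex  "city"
[1,2] N/NP  lex  "plan"
[2,3] NP/(N/PP)  lex  "map"
[3,4] N/PP  lex  "saw"
[2,4] NP  >  k=3
[1,4] N  >  k=2
[0,4] S/(N/PP)  >  k=1
[4,5] (N/PP)/(PP/S)  lex  "gave"
[5,6] PP/S  lex  "clearly"
[4,6] N/PP  >  k=5
[0,6] S  >  k=4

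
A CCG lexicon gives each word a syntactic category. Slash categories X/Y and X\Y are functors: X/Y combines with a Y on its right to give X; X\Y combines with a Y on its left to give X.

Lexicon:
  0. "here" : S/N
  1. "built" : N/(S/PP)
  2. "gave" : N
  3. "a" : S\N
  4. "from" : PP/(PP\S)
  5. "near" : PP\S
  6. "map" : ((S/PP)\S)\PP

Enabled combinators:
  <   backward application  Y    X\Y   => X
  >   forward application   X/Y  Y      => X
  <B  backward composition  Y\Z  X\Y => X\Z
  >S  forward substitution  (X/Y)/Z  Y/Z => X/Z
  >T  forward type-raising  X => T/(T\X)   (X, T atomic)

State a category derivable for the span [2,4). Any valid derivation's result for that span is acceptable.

S

[0,7] S   >
  [0,1] "here" : S/N
  [1,7] N   >
    [1,2] "built" : N/(S/PP)
    [2,7] S/PP   <
      [2,4] S   >
        [2,3] S/(S\N)   >T
          [2,3] "gave" : N
        [3,4] "a" : S\N
      [4,7] (S/PP)\S   <
        [4,6] PP   >
          [4,5] "from" : PP/(PP\S)
          [5,6] "near" : PP\S
        [6,7] "map" : ((S/PP)\S)\PP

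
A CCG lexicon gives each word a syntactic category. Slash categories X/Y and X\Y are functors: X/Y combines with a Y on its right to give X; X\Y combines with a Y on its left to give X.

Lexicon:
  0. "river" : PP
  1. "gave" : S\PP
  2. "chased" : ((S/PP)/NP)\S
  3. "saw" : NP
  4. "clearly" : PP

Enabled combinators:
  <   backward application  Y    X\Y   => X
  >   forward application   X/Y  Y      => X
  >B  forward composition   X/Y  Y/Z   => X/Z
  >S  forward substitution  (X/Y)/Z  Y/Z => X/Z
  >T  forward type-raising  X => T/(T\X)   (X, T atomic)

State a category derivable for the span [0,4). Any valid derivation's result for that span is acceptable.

S/PP

[0,5] S   >
  [0,4] S/PP   >
    [0,3] (S/PP)/NP   <
      [0,2] S   >
        [0,1] S/(S\PP)   >T
          [0,1] "river" : PP
        [1,2] "gave" : S\PP
      [2,3] "chased" : ((S/PP)/NP)\S
    [3,4] "saw" : NP
  [4,5] "clearly" : PP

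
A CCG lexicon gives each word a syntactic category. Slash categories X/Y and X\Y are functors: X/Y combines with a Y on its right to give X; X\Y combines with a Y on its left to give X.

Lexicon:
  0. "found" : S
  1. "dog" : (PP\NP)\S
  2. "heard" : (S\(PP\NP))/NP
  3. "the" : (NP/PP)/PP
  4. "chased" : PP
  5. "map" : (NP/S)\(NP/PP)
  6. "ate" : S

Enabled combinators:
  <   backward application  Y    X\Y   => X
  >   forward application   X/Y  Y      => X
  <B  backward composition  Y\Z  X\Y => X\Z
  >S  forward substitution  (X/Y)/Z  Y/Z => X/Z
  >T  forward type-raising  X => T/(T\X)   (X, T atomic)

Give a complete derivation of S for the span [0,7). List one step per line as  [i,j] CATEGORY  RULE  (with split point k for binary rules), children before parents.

[0,7] S   <
  [0,2] PP\NP   <
    [0,1] "found" : S
    [1,2] "dog" : (PP\NP)\S
  [2,7] S\(PP\NP)   >
    [2,3] "heard" : (S\(PP\NP))/NP
    [3,7] NP   >
      [3,6] NP/S   <
        [3,5] NP/PP   >
          [3,4] "the" : (NP/PP)/PP
          [4,5] "chased" : PP
        [5,6] "map" : (NP/S)\(NP/PP)
      [6,7] "ate" : S

[0,1] S  lex  "found"
[1,2] (PP\NP)\S  lex  "dog"
[0,2] PP\NP  <  k=1
[2,3] (S\(PP\NP))/NP  lex  "heard"
[3,4] (NP/PP)/PP  lex  "the"
[4,5] PP  lex  "chased"
[3,5] NP/PP  >  k=4
[5,6] (NP/S)\(NP/PP)  lex  "map"
[3,6] NP/S  <  k=5
[6,7] S  lex  "ate"
[3,7] NP  >  k=6
[2,7] S\(PP\NP)  >  k=3
[0,7] S  <  k=2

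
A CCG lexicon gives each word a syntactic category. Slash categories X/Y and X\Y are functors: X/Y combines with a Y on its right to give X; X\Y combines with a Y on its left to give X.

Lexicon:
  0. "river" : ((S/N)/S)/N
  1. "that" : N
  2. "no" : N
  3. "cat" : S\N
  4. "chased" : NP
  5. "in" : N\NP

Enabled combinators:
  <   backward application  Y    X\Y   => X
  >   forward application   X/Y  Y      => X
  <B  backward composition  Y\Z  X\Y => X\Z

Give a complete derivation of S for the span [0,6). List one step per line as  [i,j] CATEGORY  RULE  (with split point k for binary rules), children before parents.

[0,6] S   >
  [0,4] S/N   >
    [0,2] (S/N)/S   >
      [0,1] "river" : ((S/N)/S)/N
      [1,2] "that" : N
    [2,4] S   <
      [2,3] "no" : N
      [3,4] "cat" : S\N
  [4,6] N   <
    [4,5] "chased" : NP
    [5,6] "in" : N\NP

[0,1] ((S/N)/S)/N  lex  "river"
[1,2] N  lex  "that"
[0,2] (S/N)/S  >  k=1
[2,3] N  lex  "no"
[3,4] S\N  lex  "cat"
[2,4] S  <  k=3
[0,4] S/N  >  k=2
[4,5] NP  lex  "chased"
[5,6] N\NP  lex  "in"
[4,6] N  <  k=5
[0,6] S  >  k=4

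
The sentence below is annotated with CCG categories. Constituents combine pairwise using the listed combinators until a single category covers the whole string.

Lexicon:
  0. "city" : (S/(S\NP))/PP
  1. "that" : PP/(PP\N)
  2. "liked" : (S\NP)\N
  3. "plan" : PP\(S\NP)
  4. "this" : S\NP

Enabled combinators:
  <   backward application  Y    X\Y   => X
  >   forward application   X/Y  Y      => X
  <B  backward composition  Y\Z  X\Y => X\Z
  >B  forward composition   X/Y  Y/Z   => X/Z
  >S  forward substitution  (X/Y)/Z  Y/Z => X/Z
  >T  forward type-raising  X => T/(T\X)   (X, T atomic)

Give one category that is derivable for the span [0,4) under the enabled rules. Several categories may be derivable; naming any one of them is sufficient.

[0,5] S   >
  [0,4] S/(S\NP)   >
    [0,1] "city" : (S/(S\NP))/PP
    [1,4] PP   >
      [1,2] "that" : PP/(PP\N)
      [2,4] PP\N   <B
        [2,3] "liked" : (S\NP)\N
        [3,4] "plan" : PP\(S\NP)
  [4,5] "this" : S\NP

S/(S\NP)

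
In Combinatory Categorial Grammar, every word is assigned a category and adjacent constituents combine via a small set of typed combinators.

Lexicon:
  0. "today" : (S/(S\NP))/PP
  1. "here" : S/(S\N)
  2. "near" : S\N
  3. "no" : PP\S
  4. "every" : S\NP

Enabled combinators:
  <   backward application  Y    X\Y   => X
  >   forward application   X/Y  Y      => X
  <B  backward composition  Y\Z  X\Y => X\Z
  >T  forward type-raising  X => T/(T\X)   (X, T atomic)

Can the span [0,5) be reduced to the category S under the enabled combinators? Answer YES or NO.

YES

[0,5] S   >
  [0,4] S/(S\NP)   >
    [0,1] "today" : (S/(S\NP))/PP
    [1,4] PP   <
      [1,3] S   >
        [1,2] "here" : S/(S\N)
        [2,3] "near" : S\N
      [3,4] "no" : PP\S
  [4,5] "every" : S\NP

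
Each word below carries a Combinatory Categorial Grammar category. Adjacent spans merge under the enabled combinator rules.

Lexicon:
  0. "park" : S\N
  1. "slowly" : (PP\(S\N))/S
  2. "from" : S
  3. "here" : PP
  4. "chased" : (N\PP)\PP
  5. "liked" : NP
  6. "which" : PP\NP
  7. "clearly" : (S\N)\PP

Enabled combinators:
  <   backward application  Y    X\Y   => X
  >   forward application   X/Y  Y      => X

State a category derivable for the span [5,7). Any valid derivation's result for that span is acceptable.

[0,8] S   <
  [0,5] N   <
    [0,3] PP   <
      [0,1] "park" : S\N
      [1,3] PP\(S\N)   >
        [1,2] "slowly" : (PP\(S\N))/S
        [2,3] "from" : S
    [3,5] N\PP   <
      [3,4] "here" : PP
      [4,5] "chased" : (N\PP)\PP
  [5,8] S\N   <
    [5,7] PP   <
      [5,6] "liked" : NP
      [6,7] "which" : PP\NP
    [7,8] "clearly" : (S\N)\PP

PP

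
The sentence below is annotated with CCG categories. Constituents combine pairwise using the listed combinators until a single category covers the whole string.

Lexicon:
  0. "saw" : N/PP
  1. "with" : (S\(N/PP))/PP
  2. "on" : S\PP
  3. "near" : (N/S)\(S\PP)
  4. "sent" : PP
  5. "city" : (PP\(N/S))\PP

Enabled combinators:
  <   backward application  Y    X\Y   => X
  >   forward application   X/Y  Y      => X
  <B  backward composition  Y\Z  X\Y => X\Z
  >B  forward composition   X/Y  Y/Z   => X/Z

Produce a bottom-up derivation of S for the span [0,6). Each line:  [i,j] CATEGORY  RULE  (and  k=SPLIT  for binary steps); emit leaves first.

[0,6] S   <
  [0,1] "saw" : N/PP
  [1,6] S\(N/PP)   >
    [1,2] "with" : (S\(N/PP))/PP
    [2,6] PP   <
      [2,4] N/S   <
        [2,3] "on" : S\PP
        [3,4] "near" : (N/S)\(S\PP)
      [4,6] PP\(N/S)   <
        [4,5] "sent" : PP
        [5,6] "city" : (PP\(N/S))\PP

[0,1] N/PP  lex  "saw"
[1,2] (S\(N/PP))/PP  lex  "with"
[2,3] S\PP  lex  "on"
[3,4] (N/S)\(S\PP)  lex  "near"
[2,4] N/S  <  k=3
[4,5] PP  lex  "sent"
[5,6] (PP\(N/S))\PP  lex  "city"
[4,6] PP\(N/S)  <  k=5
[2,6] PP  <  k=4
[1,6] S\(N/PP)  >  k=2
[0,6] S  <  k=1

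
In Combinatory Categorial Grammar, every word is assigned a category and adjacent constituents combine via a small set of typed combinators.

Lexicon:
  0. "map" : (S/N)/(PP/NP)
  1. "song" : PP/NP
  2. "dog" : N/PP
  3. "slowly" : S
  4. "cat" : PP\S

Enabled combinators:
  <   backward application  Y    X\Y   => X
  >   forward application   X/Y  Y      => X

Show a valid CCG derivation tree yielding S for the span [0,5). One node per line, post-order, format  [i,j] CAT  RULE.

[0,1] (S/N)/(PP/NP)  lex  "map"
[1,2] PP/NP  lex  "song"
[0,2] S/N  >  k=1
[2,3] N/PP  lex  "dog"
[3,4] S  lex  "slowly"
[4,5] PP\S  lex  "cat"
[3,5] PP  <  k=4
[2,5] N  >  k=3
[0,5] S  >  k=2

[0,5] S   >
  [0,2] S/N   >
    [0,1] "map" : (S/N)/(PP/NP)
    [1,2] "song" : PP/NP
  [2,5] N   >
    [2,3] "dog" : N/PP
    [3,5] PP   <
      [3,4] "slowly" : S
      [4,5] "cat" : PP\S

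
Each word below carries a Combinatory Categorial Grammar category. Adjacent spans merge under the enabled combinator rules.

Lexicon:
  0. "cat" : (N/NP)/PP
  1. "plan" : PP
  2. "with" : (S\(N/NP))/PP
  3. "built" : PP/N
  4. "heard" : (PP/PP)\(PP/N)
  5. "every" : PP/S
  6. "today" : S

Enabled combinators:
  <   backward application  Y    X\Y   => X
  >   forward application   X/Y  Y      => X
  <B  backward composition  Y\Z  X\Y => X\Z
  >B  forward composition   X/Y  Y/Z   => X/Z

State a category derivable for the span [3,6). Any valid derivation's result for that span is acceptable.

PP/S

[0,7] S   <
  [0,2] N/NP   >
    [0,1] "cat" : (N/NP)/PP
    [1,2] "plan" : PP
  [2,7] S\(N/NP)   >
    [2,3] "with" : (S\(N/NP))/PP
    [3,7] PP   >
      [3,6] PP/S   >B
        [3,5] PP/PP   <
          [3,4] "built" : PP/N
          [4,5] "heard" : (PP/PP)\(PP/N)
        [5,6] "every" : PP/S
      [6,7] "today" : S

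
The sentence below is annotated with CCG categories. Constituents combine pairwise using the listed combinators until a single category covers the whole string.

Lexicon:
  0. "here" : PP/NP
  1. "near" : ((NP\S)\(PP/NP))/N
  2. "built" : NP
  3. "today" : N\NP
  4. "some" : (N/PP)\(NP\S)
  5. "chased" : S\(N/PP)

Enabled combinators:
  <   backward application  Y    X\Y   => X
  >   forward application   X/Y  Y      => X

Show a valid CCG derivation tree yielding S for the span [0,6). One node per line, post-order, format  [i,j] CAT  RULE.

[0,1] PP/NP  lex  "here"
[1,2] ((NP\S)\(PP/NP))/N  lex  "near"
[2,3] NP  lex  "built"
[3,4] N\NP  lex  "today"
[2,4] N  <  k=3
[1,4] (NP\S)\(PP/NP)  >  k=2
[0,4] NP\S  <  k=1
[4,5] (N/PP)\(NP\S)  lex  "some"
[0,5] N/PP  <  k=4
[5,6] S\(N/PP)  lex  "chased"
[0,6] S  <  k=5

[0,6] S   <
  [0,5] N/PP   <
    [0,4] NP\S   <
      [0,1] "here" : PP/NP
      [1,4] (NP\S)\(PP/NP)   >
        [1,2] "near" : ((NP\S)\(PP/NP))/N
        [2,4] N   <
          [2,3] "built" : NP
          [3,4] "today" : N\NP
    [4,5] "some" : (N/PP)\(NP\S)
  [5,6] "chased" : S\(N/PP)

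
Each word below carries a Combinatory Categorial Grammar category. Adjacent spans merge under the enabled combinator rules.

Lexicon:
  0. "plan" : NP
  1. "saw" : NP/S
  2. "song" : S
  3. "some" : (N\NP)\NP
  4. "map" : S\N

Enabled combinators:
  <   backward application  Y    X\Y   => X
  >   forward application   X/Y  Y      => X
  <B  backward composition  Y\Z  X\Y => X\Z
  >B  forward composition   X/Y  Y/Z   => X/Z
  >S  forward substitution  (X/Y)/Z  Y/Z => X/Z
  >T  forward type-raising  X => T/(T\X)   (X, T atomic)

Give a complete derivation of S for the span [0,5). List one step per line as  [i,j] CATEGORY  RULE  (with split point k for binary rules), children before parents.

[0,1] NP  lex  "plan"
[1,2] NP/S  lex  "saw"
[2,3] S  lex  "song"
[1,3] NP  >  k=2
[3,4] (N\NP)\NP  lex  "some"
[1,4] N\NP  <  k=3
[0,4] N  <  k=1
[4,5] S\N  lex  "map"
[0,5] S  <  k=4

[0,5] S   <
  [0,4] N   <
    [0,1] "plan" : NP
    [1,4] N\NP   <
      [1,3] NP   >
        [1,2] "saw" : NP/S
        [2,3] "song" : S
      [3,4] "some" : (N\NP)\NP
  [4,5] "map" : S\N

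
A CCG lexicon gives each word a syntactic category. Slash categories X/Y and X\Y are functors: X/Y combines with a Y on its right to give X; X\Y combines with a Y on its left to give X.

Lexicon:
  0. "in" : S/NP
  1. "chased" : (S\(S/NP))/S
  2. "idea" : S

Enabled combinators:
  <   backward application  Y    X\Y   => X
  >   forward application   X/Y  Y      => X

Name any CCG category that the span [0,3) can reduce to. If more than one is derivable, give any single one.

S

[0,3] S   <
  [0,1] "in" : S/NP
  [1,3] S\(S/NP)   >
    [1,2] "chased" : (S\(S/NP))/S
    [2,3] "idea" : S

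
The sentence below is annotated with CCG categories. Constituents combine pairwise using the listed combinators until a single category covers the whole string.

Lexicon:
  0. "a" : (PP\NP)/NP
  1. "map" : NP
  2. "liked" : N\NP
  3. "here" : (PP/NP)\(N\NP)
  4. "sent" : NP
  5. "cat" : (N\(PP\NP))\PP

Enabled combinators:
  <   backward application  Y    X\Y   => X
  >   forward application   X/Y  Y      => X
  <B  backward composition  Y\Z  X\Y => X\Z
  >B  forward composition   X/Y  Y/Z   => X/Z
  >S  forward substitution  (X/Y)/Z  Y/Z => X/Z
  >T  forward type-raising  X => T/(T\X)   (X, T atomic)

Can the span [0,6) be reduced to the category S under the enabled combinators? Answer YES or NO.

NO

(PP\NP)/NP NP N\NP (PP/NP)\(N\NP) NP (N\(PP\NP))\PP
CKY chart[0,6] = {N, N/(N\N), NP/(NP\N), PP/(PP\N), S/(S\N)}; S ∉ chart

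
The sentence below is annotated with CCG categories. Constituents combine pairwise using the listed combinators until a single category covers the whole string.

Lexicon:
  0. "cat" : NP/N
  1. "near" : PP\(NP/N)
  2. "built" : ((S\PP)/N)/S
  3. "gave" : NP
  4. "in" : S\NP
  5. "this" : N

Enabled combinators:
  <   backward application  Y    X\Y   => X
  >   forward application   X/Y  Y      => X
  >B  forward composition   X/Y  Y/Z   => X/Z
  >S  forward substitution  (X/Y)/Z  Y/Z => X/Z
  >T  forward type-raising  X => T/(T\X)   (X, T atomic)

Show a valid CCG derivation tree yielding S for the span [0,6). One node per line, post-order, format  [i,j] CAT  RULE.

[0,1] NP/N  lex  "cat"
[1,2] PP\(NP/N)  lex  "near"
[0,2] PP  <  k=1
[2,3] ((S\PP)/N)/S  lex  "built"
[3,4] NP  lex  "gave"
[4,5] S\NP  lex  "in"
[3,5] S  <  k=4
[2,5] (S\PP)/N  >  k=3
[5,6] N  lex  "this"
[2,6] S\PP  >  k=5
[0,6] S  <  k=2

[0,6] S   <
  [0,2] PP   <
    [0,1] "cat" : NP/N
    [1,2] "near" : PP\(NP/N)
  [2,6] S\PP   >
    [2,5] (S\PP)/N   >
      [2,3] "built" : ((S\PP)/N)/S
      [3,5] S   <
        [3,4] "gave" : NP
        [4,5] "in" : S\NP
    [5,6] "this" : N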